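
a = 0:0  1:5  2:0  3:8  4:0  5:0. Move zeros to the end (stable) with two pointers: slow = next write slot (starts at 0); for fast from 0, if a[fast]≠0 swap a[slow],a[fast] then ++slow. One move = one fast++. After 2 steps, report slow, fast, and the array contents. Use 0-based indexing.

slow=0 fast=0: a[fast]=0, fast++
slow=0 fast=1: a[fast]=5≠0 swap→a[0]=5, slow++,fast++

slow=1, fast=2, a=[5, 0, 0, 8, 0, 0]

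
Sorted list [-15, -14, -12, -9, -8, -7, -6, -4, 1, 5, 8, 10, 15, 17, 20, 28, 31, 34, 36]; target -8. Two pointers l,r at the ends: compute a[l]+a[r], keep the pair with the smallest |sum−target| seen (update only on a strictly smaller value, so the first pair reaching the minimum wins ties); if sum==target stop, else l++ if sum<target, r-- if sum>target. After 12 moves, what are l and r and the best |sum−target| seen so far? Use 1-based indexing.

l=3, r=9, best |Δ|=1

[1,19] -15+36=21 d=29 * → r--
[1,18] -15+34=19 d=27 * → r--
[1,17] -15+31=16 d=24 * → r--
[1,16] -15+28=13 d=21 * → r--
[1,15] -15+20=5 d=13 * → r--
[1,14] -15+17=2 d=10 * → r--
[1,13] -15+15=0 d=8 * → r--
[1,12] -15+10=-5 d=3 * → r--
[1,11] -15+8=-7 d=1 * → r--
[1,10] -15+5=-10 d=2 → l++
[2,10] -14+5=-9 d=1 → l++
[3,10] -12+5=-7 d=1 → r--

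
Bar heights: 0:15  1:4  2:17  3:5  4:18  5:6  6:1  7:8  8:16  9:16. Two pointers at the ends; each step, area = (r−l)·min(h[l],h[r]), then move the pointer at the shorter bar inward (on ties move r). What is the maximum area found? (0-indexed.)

max area = 135

[0,9] min(15,16)*9=135 best=135 * → l++
[1,9] min(4,16)*8=32 best=135 → l++
[2,9] min(17,16)*7=112 best=135 → r--
[2,8] min(17,16)*6=96 best=135 → r--
[2,7] min(17,8)*5=40 best=135 → r--
[2,6] min(17,1)*4=4 best=135 → r--
[2,5] min(17,6)*3=18 best=135 → r--
[2,4] min(17,18)*2=34 best=135 → l++
[3,4] min(5,18)*1=5 best=135 → l++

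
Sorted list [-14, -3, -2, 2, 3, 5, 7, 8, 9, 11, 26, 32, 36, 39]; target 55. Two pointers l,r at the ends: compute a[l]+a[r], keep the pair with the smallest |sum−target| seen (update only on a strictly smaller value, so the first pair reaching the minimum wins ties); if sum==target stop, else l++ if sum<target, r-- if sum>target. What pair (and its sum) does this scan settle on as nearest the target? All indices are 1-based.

l=1 r=14: -14+39=25 d=30 *, l++
l=2 r=14: -3+39=36 d=19 *, l++
l=3 r=14: -2+39=37 d=18 *, l++
l=4 r=14: 2+39=41 d=14 *, l++
l=5 r=14: 3+39=42 d=13 *, l++
l=6 r=14: 5+39=44 d=11 *, l++
l=7 r=14: 7+39=46 d=9 *, l++
l=8 r=14: 8+39=47 d=8 *, l++
l=9 r=14: 9+39=48 d=7 *, l++
l=10 r=14: 11+39=50 d=5 *, l++
l=11 r=14: 26+39=65 d=10, r--
l=11 r=13: 26+36=62 d=7, r--
l=11 r=12: 26+32=58 d=3 *, r--

pair (26, 32) with sum 58 (|Δ|=3)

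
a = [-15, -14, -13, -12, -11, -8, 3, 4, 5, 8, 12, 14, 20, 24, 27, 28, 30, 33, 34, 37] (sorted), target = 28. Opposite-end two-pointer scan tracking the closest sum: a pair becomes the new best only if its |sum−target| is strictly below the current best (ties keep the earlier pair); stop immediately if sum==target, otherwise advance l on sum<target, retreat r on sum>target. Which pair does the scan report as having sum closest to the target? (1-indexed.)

pair (4, 24) with sum 28 (|Δ|=0)

[1,20] -15+37=22 d=6 * → l++
[2,20] -14+37=23 d=5 * → l++
[3,20] -13+37=24 d=4 * → l++
[4,20] -12+37=25 d=3 * → l++
[5,20] -11+37=26 d=2 * → l++
[6,20] -8+37=29 d=1 * → r--
[6,19] -8+34=26 d=2 → l++
[7,19] 3+34=37 d=9 → r--
[7,18] 3+33=36 d=8 → r--
[7,17] 3+30=33 d=5 → r--
[7,16] 3+28=31 d=3 → r--
[7,15] 3+27=30 d=2 → r--
[7,14] 3+24=27 d=1 → l++
[8,14] 4+24=28 d=0 * → stop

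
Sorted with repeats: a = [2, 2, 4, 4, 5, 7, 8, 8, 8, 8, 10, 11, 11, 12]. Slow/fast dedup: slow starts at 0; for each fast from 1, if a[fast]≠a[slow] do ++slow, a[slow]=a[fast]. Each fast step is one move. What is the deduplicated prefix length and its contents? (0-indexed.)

length 8; prefix = [2, 4, 5, 7, 8, 10, 11, 12]

(s=0,f=1) a[fast]=2=a[slow] dup → fast++
(s=0,f=2) a[fast]=4≠a[slow]=2 write a[1]=4 → slow++,fast++
(s=1,f=3) a[fast]=4=a[slow] dup → fast++
(s=1,f=4) a[fast]=5≠a[slow]=4 write a[2]=5 → slow++,fast++
(s=2,f=5) a[fast]=7≠a[slow]=5 write a[3]=7 → slow++,fast++
(s=3,f=6) a[fast]=8≠a[slow]=7 write a[4]=8 → slow++,fast++
(s=4,f=7) a[fast]=8=a[slow] dup → fast++
(s=4,f=8) a[fast]=8=a[slow] dup → fast++
(s=4,f=9) a[fast]=8=a[slow] dup → fast++
(s=4,f=10) a[fast]=10≠a[slow]=8 write a[5]=10 → slow++,fast++
(s=5,f=11) a[fast]=11≠a[slow]=10 write a[6]=11 → slow++,fast++
(s=6,f=12) a[fast]=11=a[slow] dup → fast++
(s=6,f=13) a[fast]=12≠a[slow]=11 write a[7]=12 → slow++,fast++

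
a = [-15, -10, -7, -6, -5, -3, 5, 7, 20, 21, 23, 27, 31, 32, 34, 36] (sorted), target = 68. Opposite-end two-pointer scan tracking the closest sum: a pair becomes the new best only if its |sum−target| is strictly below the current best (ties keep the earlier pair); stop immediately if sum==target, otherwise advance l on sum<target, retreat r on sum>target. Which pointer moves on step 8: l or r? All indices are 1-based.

[1,16] -15+36=21 d=47 * → l++
[2,16] -10+36=26 d=42 * → l++
[3,16] -7+36=29 d=39 * → l++
[4,16] -6+36=30 d=38 * → l++
[5,16] -5+36=31 d=37 * → l++
[6,16] -3+36=33 d=35 * → l++
[7,16] 5+36=41 d=27 * → l++
[8,16] 7+36=43 d=25 * → l++

l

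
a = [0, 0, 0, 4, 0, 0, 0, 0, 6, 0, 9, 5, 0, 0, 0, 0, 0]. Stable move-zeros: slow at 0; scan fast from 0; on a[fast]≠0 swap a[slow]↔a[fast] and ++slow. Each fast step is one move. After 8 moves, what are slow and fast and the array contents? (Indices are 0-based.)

slow=1, fast=8, a=[4, 0, 0, 0, 0, 0, 0, 0, 6, 0, 9, 5, 0, 0, 0, 0, 0]

(s=0,f=0) a[fast]=0 → fast++
(s=0,f=1) a[fast]=0 → fast++
(s=0,f=2) a[fast]=0 → fast++
(s=0,f=3) a[fast]=4≠0 swap→a[0]=4 → slow++,fast++
(s=1,f=4) a[fast]=0 → fast++
(s=1,f=5) a[fast]=0 → fast++
(s=1,f=6) a[fast]=0 → fast++
(s=1,f=7) a[fast]=0 → fast++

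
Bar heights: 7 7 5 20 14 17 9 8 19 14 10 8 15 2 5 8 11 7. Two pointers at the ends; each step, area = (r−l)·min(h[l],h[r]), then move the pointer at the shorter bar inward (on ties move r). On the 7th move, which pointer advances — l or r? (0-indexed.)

[0,17] min(7,7)*17=119 best=119 * → r--
[0,16] min(7,11)*16=112 best=119 → l++
[1,16] min(7,11)*15=105 best=119 → l++
[2,16] min(5,11)*14=70 best=119 → l++
[3,16] min(20,11)*13=143 best=143 * → r--
[3,15] min(20,8)*12=96 best=143 → r--
[3,14] min(20,5)*11=55 best=143 → r--

r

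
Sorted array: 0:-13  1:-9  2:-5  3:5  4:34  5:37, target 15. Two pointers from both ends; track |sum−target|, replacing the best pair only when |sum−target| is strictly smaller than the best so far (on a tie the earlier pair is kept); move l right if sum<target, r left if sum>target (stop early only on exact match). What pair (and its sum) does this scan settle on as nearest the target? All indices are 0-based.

pair (-13, 34) with sum 21 (|Δ|=6)

l=0 r=5: -13+37=24 d=9 *, r--
l=0 r=4: -13+34=21 d=6 *, r--
l=0 r=3: -13+5=-8 d=23, l++
l=1 r=3: -9+5=-4 d=19, l++
l=2 r=3: -5+5=0 d=15, l++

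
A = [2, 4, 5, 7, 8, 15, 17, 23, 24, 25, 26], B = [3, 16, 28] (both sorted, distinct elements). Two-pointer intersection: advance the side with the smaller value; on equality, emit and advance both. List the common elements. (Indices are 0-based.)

intersection = []

[i=0,j=0] 2<3 → i++
[i=1,j=0] 4>3 → j++
[i=1,j=1] 4<16 → i++
[i=2,j=1] 5<16 → i++
[i=3,j=1] 7<16 → i++
[i=4,j=1] 8<16 → i++
[i=5,j=1] 15<16 → i++
[i=6,j=1] 17>16 → j++
[i=6,j=2] 17<28 → i++
[i=7,j=2] 23<28 → i++
[i=8,j=2] 24<28 → i++
[i=9,j=2] 25<28 → i++
[i=10,j=2] 26<28 → i++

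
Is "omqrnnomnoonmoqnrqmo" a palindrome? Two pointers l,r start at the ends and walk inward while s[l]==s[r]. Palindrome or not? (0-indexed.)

[0,19] 'o'=='o' → l++,r--
[1,18] 'm'=='m' → l++,r--
[2,17] 'q'=='q' → l++,r--
[3,16] 'r'=='r' → l++,r--
[4,15] 'n'=='n' → l++,r--
[5,14] 'n'!='q' → stop

not a palindrome (mismatch at 5,14)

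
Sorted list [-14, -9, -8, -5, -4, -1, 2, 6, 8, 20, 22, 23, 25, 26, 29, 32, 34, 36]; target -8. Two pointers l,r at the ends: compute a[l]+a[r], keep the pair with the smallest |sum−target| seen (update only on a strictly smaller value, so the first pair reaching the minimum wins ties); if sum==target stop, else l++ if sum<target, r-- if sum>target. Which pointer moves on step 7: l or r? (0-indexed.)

r

[0,17] -14+36=22 d=30 * → r--
[0,16] -14+34=20 d=28 * → r--
[0,15] -14+32=18 d=26 * → r--
[0,14] -14+29=15 d=23 * → r--
[0,13] -14+26=12 d=20 * → r--
[0,12] -14+25=11 d=19 * → r--
[0,11] -14+23=9 d=17 * → r--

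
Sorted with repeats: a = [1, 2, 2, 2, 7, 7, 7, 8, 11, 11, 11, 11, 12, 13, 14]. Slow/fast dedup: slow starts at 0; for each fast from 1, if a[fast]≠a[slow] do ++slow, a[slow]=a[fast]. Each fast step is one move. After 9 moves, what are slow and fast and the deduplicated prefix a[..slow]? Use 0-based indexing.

slow=0 fast=1: a[fast]=2≠a[slow]=1 write a[1]=2, slow++,fast++
slow=1 fast=2: a[fast]=2=a[slow] dup, fast++
slow=1 fast=3: a[fast]=2=a[slow] dup, fast++
slow=1 fast=4: a[fast]=7≠a[slow]=2 write a[2]=7, slow++,fast++
slow=2 fast=5: a[fast]=7=a[slow] dup, fast++
slow=2 fast=6: a[fast]=7=a[slow] dup, fast++
slow=2 fast=7: a[fast]=8≠a[slow]=7 write a[3]=8, slow++,fast++
slow=3 fast=8: a[fast]=11≠a[slow]=8 write a[4]=11, slow++,fast++
slow=4 fast=9: a[fast]=11=a[slow] dup, fast++

slow=4, fast=10, prefix=[1, 2, 7, 8, 11]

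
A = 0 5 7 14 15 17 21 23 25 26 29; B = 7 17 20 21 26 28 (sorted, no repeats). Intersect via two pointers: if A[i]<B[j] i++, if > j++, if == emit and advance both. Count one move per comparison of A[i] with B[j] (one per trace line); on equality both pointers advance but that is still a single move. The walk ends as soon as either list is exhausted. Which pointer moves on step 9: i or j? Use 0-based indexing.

i

i=0 j=0: 0<7, i++
i=1 j=0: 5<7, i++
i=2 j=0: 7==7 emit, i++,j++
i=3 j=1: 14<17, i++
i=4 j=1: 15<17, i++
i=5 j=1: 17==17 emit, i++,j++
i=6 j=2: 21>20, j++
i=6 j=3: 21==21 emit, i++,j++
i=7 j=4: 23<26, i++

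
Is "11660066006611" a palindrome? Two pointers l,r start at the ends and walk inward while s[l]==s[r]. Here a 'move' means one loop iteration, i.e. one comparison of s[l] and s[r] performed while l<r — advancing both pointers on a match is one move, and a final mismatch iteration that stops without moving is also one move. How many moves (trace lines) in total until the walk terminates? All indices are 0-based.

7 moves

[0,13] '1'=='1' → l++,r--
[1,12] '1'=='1' → l++,r--
[2,11] '6'=='6' → l++,r--
[3,10] '6'=='6' → l++,r--
[4,9] '0'=='0' → l++,r--
[5,8] '0'=='0' → l++,r--
[6,7] '6'=='6' → l++,r--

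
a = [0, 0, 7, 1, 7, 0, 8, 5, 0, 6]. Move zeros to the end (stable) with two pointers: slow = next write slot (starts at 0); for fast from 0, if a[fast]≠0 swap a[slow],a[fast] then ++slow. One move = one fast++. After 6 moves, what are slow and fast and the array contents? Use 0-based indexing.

slow=0 fast=0: a[fast]=0, fast++
slow=0 fast=1: a[fast]=0, fast++
slow=0 fast=2: a[fast]=7≠0 swap→a[0]=7, slow++,fast++
slow=1 fast=3: a[fast]=1≠0 swap→a[1]=1, slow++,fast++
slow=2 fast=4: a[fast]=7≠0 swap→a[2]=7, slow++,fast++
slow=3 fast=5: a[fast]=0, fast++

slow=3, fast=6, a=[7, 1, 7, 0, 0, 0, 8, 5, 0, 6]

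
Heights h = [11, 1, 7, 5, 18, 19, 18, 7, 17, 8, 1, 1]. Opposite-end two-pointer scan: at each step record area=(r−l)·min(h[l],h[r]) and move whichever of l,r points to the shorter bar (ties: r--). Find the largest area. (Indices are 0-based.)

l=0 r=11: min(11,1)*11=11 best=11 *, r--
l=0 r=10: min(11,1)*10=10 best=11, r--
l=0 r=9: min(11,8)*9=72 best=72 *, r--
l=0 r=8: min(11,17)*8=88 best=88 *, l++
l=1 r=8: min(1,17)*7=7 best=88, l++
l=2 r=8: min(7,17)*6=42 best=88, l++
l=3 r=8: min(5,17)*5=25 best=88, l++
l=4 r=8: min(18,17)*4=68 best=88, r--
l=4 r=7: min(18,7)*3=21 best=88, r--
l=4 r=6: min(18,18)*2=36 best=88, r--
l=4 r=5: min(18,19)*1=18 best=88, l++

max area = 88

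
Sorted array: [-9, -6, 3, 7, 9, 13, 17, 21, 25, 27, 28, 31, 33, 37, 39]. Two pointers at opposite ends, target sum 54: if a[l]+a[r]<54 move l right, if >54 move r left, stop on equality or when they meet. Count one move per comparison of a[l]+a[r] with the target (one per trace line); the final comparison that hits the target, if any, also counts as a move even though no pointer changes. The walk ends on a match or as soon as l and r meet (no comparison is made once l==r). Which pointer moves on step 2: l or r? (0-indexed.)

l

[0,14] -9+39=30 <54 → l++
[1,14] -6+39=33 <54 → l++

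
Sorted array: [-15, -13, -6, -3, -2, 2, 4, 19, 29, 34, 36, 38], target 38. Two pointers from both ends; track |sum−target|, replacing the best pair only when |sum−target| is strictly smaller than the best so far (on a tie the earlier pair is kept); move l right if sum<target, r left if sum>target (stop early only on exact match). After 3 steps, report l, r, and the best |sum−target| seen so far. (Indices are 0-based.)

[0,11] -15+38=23 d=15 * → l++
[1,11] -13+38=25 d=13 * → l++
[2,11] -6+38=32 d=6 * → l++

l=3, r=11, best |Δ|=6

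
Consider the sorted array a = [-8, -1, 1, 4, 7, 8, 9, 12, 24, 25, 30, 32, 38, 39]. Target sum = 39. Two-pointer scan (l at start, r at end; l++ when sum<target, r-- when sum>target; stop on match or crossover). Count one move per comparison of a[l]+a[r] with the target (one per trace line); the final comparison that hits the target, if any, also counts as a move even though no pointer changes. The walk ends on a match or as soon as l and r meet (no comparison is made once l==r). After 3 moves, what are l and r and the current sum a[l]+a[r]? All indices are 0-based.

l=2, r=12, sum=39

l=0 r=13: -8+39=31 <39, l++
l=1 r=13: -1+39=38 <39, l++
l=2 r=13: 1+39=40 >39, r--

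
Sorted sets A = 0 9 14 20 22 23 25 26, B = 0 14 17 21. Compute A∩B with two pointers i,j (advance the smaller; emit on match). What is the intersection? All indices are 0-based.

i=0 j=0: 0==0 emit, i++,j++
i=1 j=1: 9<14, i++
i=2 j=1: 14==14 emit, i++,j++
i=3 j=2: 20>17, j++
i=3 j=3: 20<21, i++
i=4 j=3: 22>21, j++

intersection = [0, 14]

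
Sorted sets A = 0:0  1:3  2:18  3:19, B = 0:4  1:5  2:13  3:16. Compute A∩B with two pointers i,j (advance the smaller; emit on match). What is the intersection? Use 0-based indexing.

i=0 j=0: 0<4, i++
i=1 j=0: 3<4, i++
i=2 j=0: 18>4, j++
i=2 j=1: 18>5, j++
i=2 j=2: 18>13, j++
i=2 j=3: 18>16, j++

intersection = []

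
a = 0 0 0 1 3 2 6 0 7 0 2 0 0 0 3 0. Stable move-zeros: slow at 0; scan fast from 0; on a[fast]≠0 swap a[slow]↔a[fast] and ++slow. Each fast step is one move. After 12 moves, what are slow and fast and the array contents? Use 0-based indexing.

slow=6, fast=12, a=[1, 3, 2, 6, 7, 2, 0, 0, 0, 0, 0, 0, 0, 0, 3, 0]

(s=0,f=0) a[fast]=0 → fast++
(s=0,f=1) a[fast]=0 → fast++
(s=0,f=2) a[fast]=0 → fast++
(s=0,f=3) a[fast]=1≠0 swap→a[0]=1 → slow++,fast++
(s=1,f=4) a[fast]=3≠0 swap→a[1]=3 → slow++,fast++
(s=2,f=5) a[fast]=2≠0 swap→a[2]=2 → slow++,fast++
(s=3,f=6) a[fast]=6≠0 swap→a[3]=6 → slow++,fast++
(s=4,f=7) a[fast]=0 → fast++
(s=4,f=8) a[fast]=7≠0 swap→a[4]=7 → slow++,fast++
(s=5,f=9) a[fast]=0 → fast++
(s=5,f=10) a[fast]=2≠0 swap→a[5]=2 → slow++,fast++
(s=6,f=11) a[fast]=0 → fast++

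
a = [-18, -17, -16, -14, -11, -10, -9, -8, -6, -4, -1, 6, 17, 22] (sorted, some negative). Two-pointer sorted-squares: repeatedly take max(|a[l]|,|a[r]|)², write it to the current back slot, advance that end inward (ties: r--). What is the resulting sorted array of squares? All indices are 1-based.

l=1 r=14: |-18|<=|22| out[14]=484, r--
l=1 r=13: |-18|>|17| out[13]=324, l++
l=2 r=13: |-17|<=|17| out[12]=289, r--
l=2 r=12: |-17|>|6| out[11]=289, l++
l=3 r=12: |-16|>|6| out[10]=256, l++
l=4 r=12: |-14|>|6| out[9]=196, l++
l=5 r=12: |-11|>|6| out[8]=121, l++
l=6 r=12: |-10|>|6| out[7]=100, l++
l=7 r=12: |-9|>|6| out[6]=81, l++
l=8 r=12: |-8|>|6| out[5]=64, l++
l=9 r=12: |-6|<=|6| out[4]=36, r--
l=9 r=11: |-6|>|-1| out[3]=36, l++
l=10 r=11: |-4|>|-1| out[2]=16, l++
l=11 r=11: |-1|<=|-1| out[1]=1, r--

[1, 16, 36, 36, 64, 81, 100, 121, 196, 256, 289, 289, 324, 484]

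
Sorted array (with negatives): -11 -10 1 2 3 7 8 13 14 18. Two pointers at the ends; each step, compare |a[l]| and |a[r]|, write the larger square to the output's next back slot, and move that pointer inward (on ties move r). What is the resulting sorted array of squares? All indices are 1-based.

[1, 4, 9, 49, 64, 100, 121, 169, 196, 324]

[1,10] |-11|<=|18| out[10]=324 → r--
[1,9] |-11|<=|14| out[9]=196 → r--
[1,8] |-11|<=|13| out[8]=169 → r--
[1,7] |-11|>|8| out[7]=121 → l++
[2,7] |-10|>|8| out[6]=100 → l++
[3,7] |1|<=|8| out[5]=64 → r--
[3,6] |1|<=|7| out[4]=49 → r--
[3,5] |1|<=|3| out[3]=9 → r--
[3,4] |1|<=|2| out[2]=4 → r--
[3,3] |1|<=|1| out[1]=1 → r--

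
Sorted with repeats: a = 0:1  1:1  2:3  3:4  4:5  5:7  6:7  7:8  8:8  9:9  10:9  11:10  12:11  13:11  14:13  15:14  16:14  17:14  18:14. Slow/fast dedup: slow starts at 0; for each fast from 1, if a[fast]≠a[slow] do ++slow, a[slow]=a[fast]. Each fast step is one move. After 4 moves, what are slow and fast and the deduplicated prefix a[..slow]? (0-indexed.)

(s=0,f=1) a[fast]=1=a[slow] dup → fast++
(s=0,f=2) a[fast]=3≠a[slow]=1 write a[1]=3 → slow++,fast++
(s=1,f=3) a[fast]=4≠a[slow]=3 write a[2]=4 → slow++,fast++
(s=2,f=4) a[fast]=5≠a[slow]=4 write a[3]=5 → slow++,fast++

slow=3, fast=5, prefix=[1, 3, 4, 5]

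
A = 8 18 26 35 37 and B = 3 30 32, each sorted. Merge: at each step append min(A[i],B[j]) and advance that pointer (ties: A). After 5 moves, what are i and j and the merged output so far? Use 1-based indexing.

i=4, j=3, merged so far=[3, 8, 18, 26, 30]

[i=1,j=1] A[i]=8>B[j]=3 take 3 → j++
[i=1,j=2] A[i]=8<=B[j]=30 take 8 → i++
[i=2,j=2] A[i]=18<=B[j]=30 take 18 → i++
[i=3,j=2] A[i]=26<=B[j]=30 take 26 → i++
[i=4,j=2] A[i]=35>B[j]=30 take 30 → j++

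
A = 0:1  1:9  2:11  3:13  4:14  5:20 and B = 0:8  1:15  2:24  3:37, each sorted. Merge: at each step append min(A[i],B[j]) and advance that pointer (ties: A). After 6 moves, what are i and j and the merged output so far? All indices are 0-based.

i=0 j=0: A[i]=1<=B[j]=8 take 1, i++
i=1 j=0: A[i]=9>B[j]=8 take 8, j++
i=1 j=1: A[i]=9<=B[j]=15 take 9, i++
i=2 j=1: A[i]=11<=B[j]=15 take 11, i++
i=3 j=1: A[i]=13<=B[j]=15 take 13, i++
i=4 j=1: A[i]=14<=B[j]=15 take 14, i++

i=5, j=1, merged so far=[1, 8, 9, 11, 13, 14]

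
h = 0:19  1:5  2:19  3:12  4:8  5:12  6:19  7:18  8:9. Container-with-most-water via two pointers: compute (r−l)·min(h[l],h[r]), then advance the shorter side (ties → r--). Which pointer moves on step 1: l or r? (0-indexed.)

r

[0,8] min(19,9)*8=72 best=72 * → r--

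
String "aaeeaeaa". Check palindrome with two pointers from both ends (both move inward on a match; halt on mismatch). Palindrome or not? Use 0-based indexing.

[0,7] 'a'=='a' → l++,r--
[1,6] 'a'=='a' → l++,r--
[2,5] 'e'=='e' → l++,r--
[3,4] 'e'!='a' → stop

not a palindrome (mismatch at 3,4)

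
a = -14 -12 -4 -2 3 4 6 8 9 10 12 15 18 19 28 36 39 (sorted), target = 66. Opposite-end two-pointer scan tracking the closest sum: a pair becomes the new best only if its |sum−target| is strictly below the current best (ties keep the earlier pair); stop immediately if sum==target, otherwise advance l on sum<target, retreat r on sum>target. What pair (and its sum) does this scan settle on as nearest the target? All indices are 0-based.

l=0 r=16: -14+39=25 d=41 *, l++
l=1 r=16: -12+39=27 d=39 *, l++
l=2 r=16: -4+39=35 d=31 *, l++
l=3 r=16: -2+39=37 d=29 *, l++
l=4 r=16: 3+39=42 d=24 *, l++
l=5 r=16: 4+39=43 d=23 *, l++
l=6 r=16: 6+39=45 d=21 *, l++
l=7 r=16: 8+39=47 d=19 *, l++
l=8 r=16: 9+39=48 d=18 *, l++
l=9 r=16: 10+39=49 d=17 *, l++
l=10 r=16: 12+39=51 d=15 *, l++
l=11 r=16: 15+39=54 d=12 *, l++
l=12 r=16: 18+39=57 d=9 *, l++
l=13 r=16: 19+39=58 d=8 *, l++
l=14 r=16: 28+39=67 d=1 *, r--
l=14 r=15: 28+36=64 d=2, l++

pair (28, 39) with sum 67 (|Δ|=1)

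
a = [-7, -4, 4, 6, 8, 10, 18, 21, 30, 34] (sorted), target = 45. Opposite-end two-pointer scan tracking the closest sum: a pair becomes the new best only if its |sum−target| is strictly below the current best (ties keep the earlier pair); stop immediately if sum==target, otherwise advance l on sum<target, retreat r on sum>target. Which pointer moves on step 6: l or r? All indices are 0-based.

l

[0,9] -7+34=27 d=18 * → l++
[1,9] -4+34=30 d=15 * → l++
[2,9] 4+34=38 d=7 * → l++
[3,9] 6+34=40 d=5 * → l++
[4,9] 8+34=42 d=3 * → l++
[5,9] 10+34=44 d=1 * → l++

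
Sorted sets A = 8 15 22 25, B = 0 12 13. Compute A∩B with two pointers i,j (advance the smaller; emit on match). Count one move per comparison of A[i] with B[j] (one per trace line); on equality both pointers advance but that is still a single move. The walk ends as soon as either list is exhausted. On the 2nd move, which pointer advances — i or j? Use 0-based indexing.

i

[i=0,j=0] 8>0 → j++
[i=0,j=1] 8<12 → i++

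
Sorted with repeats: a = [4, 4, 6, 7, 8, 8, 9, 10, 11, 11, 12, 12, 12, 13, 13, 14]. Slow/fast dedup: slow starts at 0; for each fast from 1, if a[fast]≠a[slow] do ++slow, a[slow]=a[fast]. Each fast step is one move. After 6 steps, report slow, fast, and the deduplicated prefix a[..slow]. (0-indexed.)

(s=0,f=1) a[fast]=4=a[slow] dup → fast++
(s=0,f=2) a[fast]=6≠a[slow]=4 write a[1]=6 → slow++,fast++
(s=1,f=3) a[fast]=7≠a[slow]=6 write a[2]=7 → slow++,fast++
(s=2,f=4) a[fast]=8≠a[slow]=7 write a[3]=8 → slow++,fast++
(s=3,f=5) a[fast]=8=a[slow] dup → fast++
(s=3,f=6) a[fast]=9≠a[slow]=8 write a[4]=9 → slow++,fast++

slow=4, fast=7, prefix=[4, 6, 7, 8, 9]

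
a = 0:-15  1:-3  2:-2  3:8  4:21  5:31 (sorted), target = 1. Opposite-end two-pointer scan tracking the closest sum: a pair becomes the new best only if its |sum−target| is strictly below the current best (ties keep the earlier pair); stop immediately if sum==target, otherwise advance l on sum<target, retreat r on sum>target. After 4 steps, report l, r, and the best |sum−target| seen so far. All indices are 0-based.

l=1, r=2, best |Δ|=4

[0,5] -15+31=16 d=15 * → r--
[0,4] -15+21=6 d=5 * → r--
[0,3] -15+8=-7 d=8 → l++
[1,3] -3+8=5 d=4 * → r--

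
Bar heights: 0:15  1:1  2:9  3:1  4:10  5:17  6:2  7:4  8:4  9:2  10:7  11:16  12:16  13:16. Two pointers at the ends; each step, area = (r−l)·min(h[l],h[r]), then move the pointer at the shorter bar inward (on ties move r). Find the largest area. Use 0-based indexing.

max area = 195

[0,13] min(15,16)*13=195 best=195 * → l++
[1,13] min(1,16)*12=12 best=195 → l++
[2,13] min(9,16)*11=99 best=195 → l++
[3,13] min(1,16)*10=10 best=195 → l++
[4,13] min(10,16)*9=90 best=195 → l++
[5,13] min(17,16)*8=128 best=195 → r--
[5,12] min(17,16)*7=112 best=195 → r--
[5,11] min(17,16)*6=96 best=195 → r--
[5,10] min(17,7)*5=35 best=195 → r--
[5,9] min(17,2)*4=8 best=195 → r--
[5,8] min(17,4)*3=12 best=195 → r--
[5,7] min(17,4)*2=8 best=195 → r--
[5,6] min(17,2)*1=2 best=195 → r--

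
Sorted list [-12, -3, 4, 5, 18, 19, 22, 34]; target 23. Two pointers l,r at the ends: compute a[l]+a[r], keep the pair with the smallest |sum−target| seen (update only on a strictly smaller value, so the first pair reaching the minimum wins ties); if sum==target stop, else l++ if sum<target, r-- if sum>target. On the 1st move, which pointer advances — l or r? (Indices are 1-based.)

l

[1,8] -12+34=22 d=1 * → l++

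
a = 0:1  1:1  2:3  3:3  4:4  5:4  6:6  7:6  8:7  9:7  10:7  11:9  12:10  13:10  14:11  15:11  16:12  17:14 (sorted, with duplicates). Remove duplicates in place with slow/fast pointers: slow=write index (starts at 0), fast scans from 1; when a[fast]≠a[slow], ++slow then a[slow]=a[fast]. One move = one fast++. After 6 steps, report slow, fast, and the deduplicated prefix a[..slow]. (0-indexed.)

slow=3, fast=7, prefix=[1, 3, 4, 6]

(s=0,f=1) a[fast]=1=a[slow] dup → fast++
(s=0,f=2) a[fast]=3≠a[slow]=1 write a[1]=3 → slow++,fast++
(s=1,f=3) a[fast]=3=a[slow] dup → fast++
(s=1,f=4) a[fast]=4≠a[slow]=3 write a[2]=4 → slow++,fast++
(s=2,f=5) a[fast]=4=a[slow] dup → fast++
(s=2,f=6) a[fast]=6≠a[slow]=4 write a[3]=6 → slow++,fast++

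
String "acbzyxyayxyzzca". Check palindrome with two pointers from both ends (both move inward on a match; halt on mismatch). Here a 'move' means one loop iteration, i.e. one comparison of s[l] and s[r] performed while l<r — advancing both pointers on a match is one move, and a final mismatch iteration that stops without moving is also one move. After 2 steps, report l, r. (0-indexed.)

l=2, r=12

l=0 r=14: 'a'=='a', l++,r--
l=1 r=13: 'c'=='c', l++,r--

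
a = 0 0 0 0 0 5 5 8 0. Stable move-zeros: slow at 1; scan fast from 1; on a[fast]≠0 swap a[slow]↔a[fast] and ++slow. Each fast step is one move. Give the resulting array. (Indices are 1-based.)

[5, 5, 8, 0, 0, 0, 0, 0, 0]

(s=1,f=1) a[fast]=0 → fast++
(s=1,f=2) a[fast]=0 → fast++
(s=1,f=3) a[fast]=0 → fast++
(s=1,f=4) a[fast]=0 → fast++
(s=1,f=5) a[fast]=0 → fast++
(s=1,f=6) a[fast]=5≠0 swap→a[1]=5 → slow++,fast++
(s=2,f=7) a[fast]=5≠0 swap→a[2]=5 → slow++,fast++
(s=3,f=8) a[fast]=8≠0 swap→a[3]=8 → slow++,fast++
(s=4,f=9) a[fast]=0 → fast++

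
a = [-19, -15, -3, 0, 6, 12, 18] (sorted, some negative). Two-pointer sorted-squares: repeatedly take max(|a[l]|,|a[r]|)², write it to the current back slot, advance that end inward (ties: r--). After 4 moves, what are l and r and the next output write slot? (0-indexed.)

[0,6] |-19|>|18| out[6]=361 → l++
[1,6] |-15|<=|18| out[5]=324 → r--
[1,5] |-15|>|12| out[4]=225 → l++
[2,5] |-3|<=|12| out[3]=144 → r--

l=2, r=4, next write slot=2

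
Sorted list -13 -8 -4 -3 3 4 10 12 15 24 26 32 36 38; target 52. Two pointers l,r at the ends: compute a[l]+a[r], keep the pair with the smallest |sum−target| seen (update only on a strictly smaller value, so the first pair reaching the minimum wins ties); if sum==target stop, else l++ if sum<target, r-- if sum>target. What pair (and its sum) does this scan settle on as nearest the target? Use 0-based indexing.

pair (15, 38) with sum 53 (|Δ|=1)

l=0 r=13: -13+38=25 d=27 *, l++
l=1 r=13: -8+38=30 d=22 *, l++
l=2 r=13: -4+38=34 d=18 *, l++
l=3 r=13: -3+38=35 d=17 *, l++
l=4 r=13: 3+38=41 d=11 *, l++
l=5 r=13: 4+38=42 d=10 *, l++
l=6 r=13: 10+38=48 d=4 *, l++
l=7 r=13: 12+38=50 d=2 *, l++
l=8 r=13: 15+38=53 d=1 *, r--
l=8 r=12: 15+36=51 d=1, l++
l=9 r=12: 24+36=60 d=8, r--
l=9 r=11: 24+32=56 d=4, r--
l=9 r=10: 24+26=50 d=2, l++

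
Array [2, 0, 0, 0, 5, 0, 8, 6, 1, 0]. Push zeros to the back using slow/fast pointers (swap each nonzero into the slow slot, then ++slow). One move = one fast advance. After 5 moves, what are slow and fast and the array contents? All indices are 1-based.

slow=3, fast=6, a=[2, 5, 0, 0, 0, 0, 8, 6, 1, 0]

(s=1,f=1) a[fast]=2≠0 swap→a[1]=2 → slow++,fast++
(s=2,f=2) a[fast]=0 → fast++
(s=2,f=3) a[fast]=0 → fast++
(s=2,f=4) a[fast]=0 → fast++
(s=2,f=5) a[fast]=5≠0 swap→a[2]=5 → slow++,fast++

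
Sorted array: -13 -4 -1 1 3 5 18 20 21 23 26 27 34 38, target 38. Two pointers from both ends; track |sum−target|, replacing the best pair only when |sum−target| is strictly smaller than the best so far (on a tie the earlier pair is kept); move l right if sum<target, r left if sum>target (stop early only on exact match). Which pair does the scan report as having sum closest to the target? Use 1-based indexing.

pair (18, 20) with sum 38 (|Δ|=0)

l=1 r=14: -13+38=25 d=13 *, l++
l=2 r=14: -4+38=34 d=4 *, l++
l=3 r=14: -1+38=37 d=1 *, l++
l=4 r=14: 1+38=39 d=1, r--
l=4 r=13: 1+34=35 d=3, l++
l=5 r=13: 3+34=37 d=1, l++
l=6 r=13: 5+34=39 d=1, r--
l=6 r=12: 5+27=32 d=6, l++
l=7 r=12: 18+27=45 d=7, r--
l=7 r=11: 18+26=44 d=6, r--
l=7 r=10: 18+23=41 d=3, r--
l=7 r=9: 18+21=39 d=1, r--
l=7 r=8: 18+20=38 d=0 *, stop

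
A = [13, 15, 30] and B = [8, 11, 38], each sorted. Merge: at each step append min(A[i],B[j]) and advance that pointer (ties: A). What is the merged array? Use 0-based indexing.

[8, 11, 13, 15, 30, 38]

[i=0,j=0] A[i]=13>B[j]=8 take 8 → j++
[i=0,j=1] A[i]=13>B[j]=11 take 11 → j++
[i=0,j=2] A[i]=13<=B[j]=38 take 13 → i++
[i=1,j=2] A[i]=15<=B[j]=38 take 15 → i++
[i=2,j=2] A[i]=30<=B[j]=38 take 30 → i++
[i=3,j=2] A done, take B[j]=38 → j++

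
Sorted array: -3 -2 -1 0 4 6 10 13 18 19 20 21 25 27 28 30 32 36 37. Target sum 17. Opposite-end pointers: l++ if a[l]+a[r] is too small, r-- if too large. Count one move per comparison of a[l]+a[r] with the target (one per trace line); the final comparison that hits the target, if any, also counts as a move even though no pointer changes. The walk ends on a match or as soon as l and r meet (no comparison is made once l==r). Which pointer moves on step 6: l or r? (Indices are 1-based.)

l=1 r=19: -3+37=34 >17, r--
l=1 r=18: -3+36=33 >17, r--
l=1 r=17: -3+32=29 >17, r--
l=1 r=16: -3+30=27 >17, r--
l=1 r=15: -3+28=25 >17, r--
l=1 r=14: -3+27=24 >17, r--

r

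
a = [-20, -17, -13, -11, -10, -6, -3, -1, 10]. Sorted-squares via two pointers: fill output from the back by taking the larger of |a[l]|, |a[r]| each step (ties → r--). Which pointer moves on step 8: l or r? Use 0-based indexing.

l

[0,8] |-20|>|10| out[8]=400 → l++
[1,8] |-17|>|10| out[7]=289 → l++
[2,8] |-13|>|10| out[6]=169 → l++
[3,8] |-11|>|10| out[5]=121 → l++
[4,8] |-10|<=|10| out[4]=100 → r--
[4,7] |-10|>|-1| out[3]=100 → l++
[5,7] |-6|>|-1| out[2]=36 → l++
[6,7] |-3|>|-1| out[1]=9 → l++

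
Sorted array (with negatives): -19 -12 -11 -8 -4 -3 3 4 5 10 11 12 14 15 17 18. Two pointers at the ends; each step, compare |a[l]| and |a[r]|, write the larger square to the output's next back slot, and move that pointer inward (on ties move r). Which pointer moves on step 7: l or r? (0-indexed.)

[0,15] |-19|>|18| out[15]=361 → l++
[1,15] |-12|<=|18| out[14]=324 → r--
[1,14] |-12|<=|17| out[13]=289 → r--
[1,13] |-12|<=|15| out[12]=225 → r--
[1,12] |-12|<=|14| out[11]=196 → r--
[1,11] |-12|<=|12| out[10]=144 → r--
[1,10] |-12|>|11| out[9]=144 → l++

l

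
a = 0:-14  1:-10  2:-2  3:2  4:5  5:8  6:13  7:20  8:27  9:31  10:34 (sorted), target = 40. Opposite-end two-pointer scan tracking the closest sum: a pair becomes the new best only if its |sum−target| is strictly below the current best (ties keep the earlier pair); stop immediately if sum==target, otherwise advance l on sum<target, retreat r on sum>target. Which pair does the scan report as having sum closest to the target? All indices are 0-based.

pair (13, 27) with sum 40 (|Δ|=0)

[0,10] -14+34=20 d=20 * → l++
[1,10] -10+34=24 d=16 * → l++
[2,10] -2+34=32 d=8 * → l++
[3,10] 2+34=36 d=4 * → l++
[4,10] 5+34=39 d=1 * → l++
[5,10] 8+34=42 d=2 → r--
[5,9] 8+31=39 d=1 → l++
[6,9] 13+31=44 d=4 → r--
[6,8] 13+27=40 d=0 * → stop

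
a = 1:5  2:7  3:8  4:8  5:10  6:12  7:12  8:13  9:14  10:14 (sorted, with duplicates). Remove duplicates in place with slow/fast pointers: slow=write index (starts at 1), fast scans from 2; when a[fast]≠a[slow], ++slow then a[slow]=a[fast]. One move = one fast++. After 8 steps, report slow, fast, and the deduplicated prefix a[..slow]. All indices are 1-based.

slow=7, fast=10, prefix=[5, 7, 8, 10, 12, 13, 14]

(s=1,f=2) a[fast]=7≠a[slow]=5 write a[2]=7 → slow++,fast++
(s=2,f=3) a[fast]=8≠a[slow]=7 write a[3]=8 → slow++,fast++
(s=3,f=4) a[fast]=8=a[slow] dup → fast++
(s=3,f=5) a[fast]=10≠a[slow]=8 write a[4]=10 → slow++,fast++
(s=4,f=6) a[fast]=12≠a[slow]=10 write a[5]=12 → slow++,fast++
(s=5,f=7) a[fast]=12=a[slow] dup → fast++
(s=5,f=8) a[fast]=13≠a[slow]=12 write a[6]=13 → slow++,fast++
(s=6,f=9) a[fast]=14≠a[slow]=13 write a[7]=14 → slow++,fast++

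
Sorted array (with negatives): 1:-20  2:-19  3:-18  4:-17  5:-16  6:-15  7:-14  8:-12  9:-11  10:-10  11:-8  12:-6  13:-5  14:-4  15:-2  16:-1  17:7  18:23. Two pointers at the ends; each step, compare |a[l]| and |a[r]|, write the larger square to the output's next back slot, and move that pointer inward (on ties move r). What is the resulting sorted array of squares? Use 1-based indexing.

[1, 4, 16, 25, 36, 49, 64, 100, 121, 144, 196, 225, 256, 289, 324, 361, 400, 529]

[1,18] |-20|<=|23| out[18]=529 → r--
[1,17] |-20|>|7| out[17]=400 → l++
[2,17] |-19|>|7| out[16]=361 → l++
[3,17] |-18|>|7| out[15]=324 → l++
[4,17] |-17|>|7| out[14]=289 → l++
[5,17] |-16|>|7| out[13]=256 → l++
[6,17] |-15|>|7| out[12]=225 → l++
[7,17] |-14|>|7| out[11]=196 → l++
[8,17] |-12|>|7| out[10]=144 → l++
[9,17] |-11|>|7| out[9]=121 → l++
[10,17] |-10|>|7| out[8]=100 → l++
[11,17] |-8|>|7| out[7]=64 → l++
[12,17] |-6|<=|7| out[6]=49 → r--
[12,16] |-6|>|-1| out[5]=36 → l++
[13,16] |-5|>|-1| out[4]=25 → l++
[14,16] |-4|>|-1| out[3]=16 → l++
[15,16] |-2|>|-1| out[2]=4 → l++
[16,16] |-1|<=|-1| out[1]=1 → r--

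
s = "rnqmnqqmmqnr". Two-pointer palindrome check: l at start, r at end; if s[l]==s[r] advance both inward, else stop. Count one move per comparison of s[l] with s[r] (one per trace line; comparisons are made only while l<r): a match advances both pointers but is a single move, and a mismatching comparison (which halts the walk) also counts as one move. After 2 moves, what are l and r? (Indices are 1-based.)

l=3, r=10

l=1 r=12: 'r'=='r', l++,r--
l=2 r=11: 'n'=='n', l++,r--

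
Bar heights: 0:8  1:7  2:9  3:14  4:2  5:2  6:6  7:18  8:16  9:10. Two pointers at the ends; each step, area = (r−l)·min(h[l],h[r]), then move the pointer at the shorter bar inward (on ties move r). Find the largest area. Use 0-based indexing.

max area = 72

l=0 r=9: min(8,10)*9=72 best=72 *, l++
l=1 r=9: min(7,10)*8=56 best=72, l++
l=2 r=9: min(9,10)*7=63 best=72, l++
l=3 r=9: min(14,10)*6=60 best=72, r--
l=3 r=8: min(14,16)*5=70 best=72, l++
l=4 r=8: min(2,16)*4=8 best=72, l++
l=5 r=8: min(2,16)*3=6 best=72, l++
l=6 r=8: min(6,16)*2=12 best=72, l++
l=7 r=8: min(18,16)*1=16 best=72, r--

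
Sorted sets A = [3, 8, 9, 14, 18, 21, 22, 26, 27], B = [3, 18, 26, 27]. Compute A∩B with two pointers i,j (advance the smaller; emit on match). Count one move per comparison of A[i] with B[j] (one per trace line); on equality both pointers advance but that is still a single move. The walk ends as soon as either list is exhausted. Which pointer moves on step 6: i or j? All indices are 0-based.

i

[i=0,j=0] 3==3 emit → i++,j++
[i=1,j=1] 8<18 → i++
[i=2,j=1] 9<18 → i++
[i=3,j=1] 14<18 → i++
[i=4,j=1] 18==18 emit → i++,j++
[i=5,j=2] 21<26 → i++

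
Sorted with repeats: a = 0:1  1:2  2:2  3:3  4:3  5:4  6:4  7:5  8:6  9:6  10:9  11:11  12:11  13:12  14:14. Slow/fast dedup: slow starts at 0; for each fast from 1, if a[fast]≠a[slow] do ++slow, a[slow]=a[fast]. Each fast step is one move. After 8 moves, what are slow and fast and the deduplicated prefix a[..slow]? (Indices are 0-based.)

slow=5, fast=9, prefix=[1, 2, 3, 4, 5, 6]

(s=0,f=1) a[fast]=2≠a[slow]=1 write a[1]=2 → slow++,fast++
(s=1,f=2) a[fast]=2=a[slow] dup → fast++
(s=1,f=3) a[fast]=3≠a[slow]=2 write a[2]=3 → slow++,fast++
(s=2,f=4) a[fast]=3=a[slow] dup → fast++
(s=2,f=5) a[fast]=4≠a[slow]=3 write a[3]=4 → slow++,fast++
(s=3,f=6) a[fast]=4=a[slow] dup → fast++
(s=3,f=7) a[fast]=5≠a[slow]=4 write a[4]=5 → slow++,fast++
(s=4,f=8) a[fast]=6≠a[slow]=5 write a[5]=6 → slow++,fast++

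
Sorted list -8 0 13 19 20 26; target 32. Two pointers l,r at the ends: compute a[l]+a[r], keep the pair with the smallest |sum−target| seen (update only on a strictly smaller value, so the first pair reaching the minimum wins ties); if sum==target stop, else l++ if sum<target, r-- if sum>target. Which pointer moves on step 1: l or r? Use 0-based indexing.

[0,5] -8+26=18 d=14 * → l++

l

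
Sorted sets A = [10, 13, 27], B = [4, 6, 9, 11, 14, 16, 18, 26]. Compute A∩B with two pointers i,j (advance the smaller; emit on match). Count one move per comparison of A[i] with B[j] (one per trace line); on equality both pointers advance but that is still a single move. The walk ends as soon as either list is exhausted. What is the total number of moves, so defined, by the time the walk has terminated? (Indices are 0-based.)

[i=0,j=0] 10>4 → j++
[i=0,j=1] 10>6 → j++
[i=0,j=2] 10>9 → j++
[i=0,j=3] 10<11 → i++
[i=1,j=3] 13>11 → j++
[i=1,j=4] 13<14 → i++
[i=2,j=4] 27>14 → j++
[i=2,j=5] 27>16 → j++
[i=2,j=6] 27>18 → j++
[i=2,j=7] 27>26 → j++

10 moves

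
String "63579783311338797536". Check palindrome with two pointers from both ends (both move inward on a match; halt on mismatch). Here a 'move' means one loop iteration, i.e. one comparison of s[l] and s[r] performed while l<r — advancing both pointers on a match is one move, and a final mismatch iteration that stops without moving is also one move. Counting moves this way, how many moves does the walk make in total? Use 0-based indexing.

10 moves

l=0 r=19: '6'=='6', l++,r--
l=1 r=18: '3'=='3', l++,r--
l=2 r=17: '5'=='5', l++,r--
l=3 r=16: '7'=='7', l++,r--
l=4 r=15: '9'=='9', l++,r--
l=5 r=14: '7'=='7', l++,r--
l=6 r=13: '8'=='8', l++,r--
l=7 r=12: '3'=='3', l++,r--
l=8 r=11: '3'=='3', l++,r--
l=9 r=10: '1'=='1', l++,r--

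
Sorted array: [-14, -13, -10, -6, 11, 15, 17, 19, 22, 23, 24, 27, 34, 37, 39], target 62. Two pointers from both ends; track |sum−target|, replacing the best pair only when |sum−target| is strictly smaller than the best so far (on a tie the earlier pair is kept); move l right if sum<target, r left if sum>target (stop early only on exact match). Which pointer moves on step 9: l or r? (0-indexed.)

[0,14] -14+39=25 d=37 * → l++
[1,14] -13+39=26 d=36 * → l++
[2,14] -10+39=29 d=33 * → l++
[3,14] -6+39=33 d=29 * → l++
[4,14] 11+39=50 d=12 * → l++
[5,14] 15+39=54 d=8 * → l++
[6,14] 17+39=56 d=6 * → l++
[7,14] 19+39=58 d=4 * → l++
[8,14] 22+39=61 d=1 * → l++

l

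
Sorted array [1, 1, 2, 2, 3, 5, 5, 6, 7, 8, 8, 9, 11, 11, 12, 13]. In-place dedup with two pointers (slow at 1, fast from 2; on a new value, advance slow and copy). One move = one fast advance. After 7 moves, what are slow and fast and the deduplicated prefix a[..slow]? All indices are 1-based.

slow=1 fast=2: a[fast]=1=a[slow] dup, fast++
slow=1 fast=3: a[fast]=2≠a[slow]=1 write a[2]=2, slow++,fast++
slow=2 fast=4: a[fast]=2=a[slow] dup, fast++
slow=2 fast=5: a[fast]=3≠a[slow]=2 write a[3]=3, slow++,fast++
slow=3 fast=6: a[fast]=5≠a[slow]=3 write a[4]=5, slow++,fast++
slow=4 fast=7: a[fast]=5=a[slow] dup, fast++
slow=4 fast=8: a[fast]=6≠a[slow]=5 write a[5]=6, slow++,fast++

slow=5, fast=9, prefix=[1, 2, 3, 5, 6]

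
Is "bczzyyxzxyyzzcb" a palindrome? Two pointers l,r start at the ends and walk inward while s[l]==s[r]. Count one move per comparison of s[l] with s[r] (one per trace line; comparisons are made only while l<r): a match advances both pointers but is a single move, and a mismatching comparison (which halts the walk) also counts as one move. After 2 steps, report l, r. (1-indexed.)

[1,15] 'b'=='b' → l++,r--
[2,14] 'c'=='c' → l++,r--

l=3, r=13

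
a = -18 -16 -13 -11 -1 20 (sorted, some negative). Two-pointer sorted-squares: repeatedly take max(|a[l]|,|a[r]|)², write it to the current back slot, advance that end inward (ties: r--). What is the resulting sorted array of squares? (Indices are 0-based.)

[0,5] |-18|<=|20| out[5]=400 → r--
[0,4] |-18|>|-1| out[4]=324 → l++
[1,4] |-16|>|-1| out[3]=256 → l++
[2,4] |-13|>|-1| out[2]=169 → l++
[3,4] |-11|>|-1| out[1]=121 → l++
[4,4] |-1|<=|-1| out[0]=1 → r--

[1, 121, 169, 256, 324, 400]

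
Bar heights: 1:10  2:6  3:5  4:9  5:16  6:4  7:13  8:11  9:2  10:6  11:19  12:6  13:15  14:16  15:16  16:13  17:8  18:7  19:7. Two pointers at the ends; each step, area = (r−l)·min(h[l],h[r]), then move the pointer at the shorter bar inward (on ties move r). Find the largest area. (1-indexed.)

l=1 r=19: min(10,7)*18=126 best=126 *, r--
l=1 r=18: min(10,7)*17=119 best=126, r--
l=1 r=17: min(10,8)*16=128 best=128 *, r--
l=1 r=16: min(10,13)*15=150 best=150 *, l++
l=2 r=16: min(6,13)*14=84 best=150, l++
l=3 r=16: min(5,13)*13=65 best=150, l++
l=4 r=16: min(9,13)*12=108 best=150, l++
l=5 r=16: min(16,13)*11=143 best=150, r--
l=5 r=15: min(16,16)*10=160 best=160 *, r--
l=5 r=14: min(16,16)*9=144 best=160, r--
l=5 r=13: min(16,15)*8=120 best=160, r--
l=5 r=12: min(16,6)*7=42 best=160, r--
l=5 r=11: min(16,19)*6=96 best=160, l++
l=6 r=11: min(4,19)*5=20 best=160, l++
l=7 r=11: min(13,19)*4=52 best=160, l++
l=8 r=11: min(11,19)*3=33 best=160, l++
l=9 r=11: min(2,19)*2=4 best=160, l++
l=10 r=11: min(6,19)*1=6 best=160, l++

max area = 160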